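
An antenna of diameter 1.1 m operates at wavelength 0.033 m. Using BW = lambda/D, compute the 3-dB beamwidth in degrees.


BW_rad = 0.033 / 1.1 = 0.03
BW_deg = 1.72 degrees

1.72 degrees


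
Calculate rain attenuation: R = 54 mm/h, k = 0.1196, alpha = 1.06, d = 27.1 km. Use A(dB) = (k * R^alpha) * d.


gamma = 0.1196 * 54^1.06 = 8.204811 dB/km
A = 8.204811 * 27.1 = 222.35 dB

222.35 dB


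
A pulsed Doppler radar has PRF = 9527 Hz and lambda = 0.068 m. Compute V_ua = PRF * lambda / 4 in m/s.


V_ua = 9527 * 0.068 / 4 = 162.0 m/s

162.0 m/s


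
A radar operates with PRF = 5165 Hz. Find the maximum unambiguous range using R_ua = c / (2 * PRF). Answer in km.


R_ua = 3e8 / (2 * 5165) = 29041.6 m = 29.0 km

29.0 km


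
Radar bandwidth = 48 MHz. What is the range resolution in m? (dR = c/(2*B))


dR = 3e8 / (2 * 48000000.0) = 3.13 m

3.13 m


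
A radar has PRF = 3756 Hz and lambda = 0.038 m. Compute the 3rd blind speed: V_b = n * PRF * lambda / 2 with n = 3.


V_blind = 3 * 3756 * 0.038 / 2 = 214.1 m/s

214.1 m/s


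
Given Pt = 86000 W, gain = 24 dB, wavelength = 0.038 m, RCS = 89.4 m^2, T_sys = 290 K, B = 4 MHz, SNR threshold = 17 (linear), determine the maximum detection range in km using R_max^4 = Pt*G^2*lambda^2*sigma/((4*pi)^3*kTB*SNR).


G_lin = 10^(24/10) = 251.188643
R^4 = 86000 * 251.188643^2 * 0.038^2 * 89.4 / ((4*pi)^3 * 1.38e-23 * 290 * 4000000.0 * 17)
R^4 = 1.29714e18 m^4
R_max = (1.29714e18)^(1/4) = 33747.9 m = 33.7 km

33.7 km


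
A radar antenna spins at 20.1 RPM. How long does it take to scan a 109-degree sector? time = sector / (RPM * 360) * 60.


t = 109 / (20.1 * 360) * 60 = 0.9 s

0.9 s


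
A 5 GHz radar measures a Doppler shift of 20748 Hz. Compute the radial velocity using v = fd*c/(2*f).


v = 20748 * 3e8 / (2 * 5000000000.0) = 622.4 m/s

622.4 m/s


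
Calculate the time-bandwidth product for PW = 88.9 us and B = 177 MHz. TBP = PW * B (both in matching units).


TBP = 88.9 * 177 = 15735.3

15735.3


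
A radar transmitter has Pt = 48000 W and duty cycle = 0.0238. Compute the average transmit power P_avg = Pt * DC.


P_avg = 48000 * 0.0238 = 1142.4 W

1142.4 W


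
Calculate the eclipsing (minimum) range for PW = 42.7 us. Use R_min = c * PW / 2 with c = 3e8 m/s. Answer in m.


R_min = 3e8 * 42.7e-6 / 2 = 6405.0 m

6405.0 m


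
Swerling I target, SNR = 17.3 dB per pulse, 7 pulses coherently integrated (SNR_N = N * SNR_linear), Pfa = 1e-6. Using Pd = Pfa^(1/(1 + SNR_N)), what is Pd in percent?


SNR_lin = 10^(17.3/10) = 53.70318
SNR_N = 7 * 53.70318 = 375.92226
1/(1 + SNR_N) = 1/376.92226 = 0.0026531
Pd = (1e-6)^0.0026531 = 0.96401
Pd = 96.4%

96.4%


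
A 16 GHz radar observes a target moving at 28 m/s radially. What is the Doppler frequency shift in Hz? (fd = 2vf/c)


fd = 2 * 28 * 16000000000.0 / 3e8 = 2986.7 Hz

2986.7 Hz


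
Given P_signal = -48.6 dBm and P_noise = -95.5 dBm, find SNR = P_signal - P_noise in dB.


SNR = -48.6 - (-95.5) = 46.9 dB

46.9 dB


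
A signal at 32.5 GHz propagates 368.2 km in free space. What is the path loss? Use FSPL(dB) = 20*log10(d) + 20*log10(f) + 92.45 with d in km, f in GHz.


20*log10(368.2) = 51.32
20*log10(32.5) = 30.24
FSPL = 174.0 dB

174.0 dB


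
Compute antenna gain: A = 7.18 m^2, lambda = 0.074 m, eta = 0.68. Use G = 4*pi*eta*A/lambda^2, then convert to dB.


G_linear = 4*pi*0.68*7.18/0.074^2 = 11204.17
G_dB = 10*log10(11204.17) = 40.5 dB

40.5 dB


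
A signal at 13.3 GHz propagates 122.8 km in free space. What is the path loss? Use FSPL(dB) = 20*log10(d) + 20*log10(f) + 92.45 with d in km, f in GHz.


20*log10(122.8) = 41.78
20*log10(13.3) = 22.48
FSPL = 156.7 dB

156.7 dB


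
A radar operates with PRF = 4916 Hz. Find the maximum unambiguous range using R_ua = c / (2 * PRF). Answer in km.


R_ua = 3e8 / (2 * 4916) = 30512.6 m = 30.5 km

30.5 km


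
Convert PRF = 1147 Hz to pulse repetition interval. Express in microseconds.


PRI = 1/1147 = 0.0008718396 s = 871.8 us

871.8 us


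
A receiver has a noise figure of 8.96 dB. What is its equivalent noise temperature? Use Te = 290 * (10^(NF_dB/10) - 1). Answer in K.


NF_lin = 10^(8.96/10) = 7.870458
Te = 290 * (7.870458 - 1) = 1992.4 K

1992.4 K


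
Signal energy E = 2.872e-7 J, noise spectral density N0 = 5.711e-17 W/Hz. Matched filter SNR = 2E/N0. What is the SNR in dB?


SNR_lin = 2 * 2.872e-7 / 5.711e-17 = 1.006e10
SNR_dB = 10*log10(1.006e10) = 100.0 dB

100.0 dB


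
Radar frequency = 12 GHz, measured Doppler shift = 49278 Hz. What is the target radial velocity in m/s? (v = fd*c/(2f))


v = 49278 * 3e8 / (2 * 12000000000.0) = 616.0 m/s

616.0 m/s


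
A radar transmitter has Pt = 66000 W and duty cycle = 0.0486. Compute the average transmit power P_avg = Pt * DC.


P_avg = 66000 * 0.0486 = 3207.6 W

3207.6 W


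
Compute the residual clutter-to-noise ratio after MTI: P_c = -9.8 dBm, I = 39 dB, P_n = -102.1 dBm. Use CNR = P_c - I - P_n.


CNR = -9.8 - 39 - (-102.1) = 53.3 dB

53.3 dB


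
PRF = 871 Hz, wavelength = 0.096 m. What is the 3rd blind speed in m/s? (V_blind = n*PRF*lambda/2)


V_blind = 3 * 871 * 0.096 / 2 = 125.4 m/s

125.4 m/s


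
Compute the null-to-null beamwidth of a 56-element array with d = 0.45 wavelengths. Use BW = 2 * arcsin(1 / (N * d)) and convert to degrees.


1/(N*d) = 1/(56*0.45) = 0.039683
BW = 2*arcsin(0.039683) = 4.5 degrees

4.5 degrees


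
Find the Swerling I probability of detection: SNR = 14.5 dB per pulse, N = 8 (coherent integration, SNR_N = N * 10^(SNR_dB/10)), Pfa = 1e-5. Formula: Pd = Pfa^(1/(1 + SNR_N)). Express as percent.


SNR_lin = 10^(14.5/10) = 28.18383
SNR_N = 8 * 28.18383 = 225.47064
1/(1 + SNR_N) = 1/226.47064 = 0.0044156
Pd = (1e-5)^0.0044156 = 0.95043
Pd = 95.0%

95.0%


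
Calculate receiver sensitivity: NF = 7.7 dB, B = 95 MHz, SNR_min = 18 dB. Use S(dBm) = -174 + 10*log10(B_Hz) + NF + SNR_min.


10*log10(95000000.0) = 79.78
S = -174 + 79.78 + 7.7 + 18 = -68.5 dBm

-68.5 dBm


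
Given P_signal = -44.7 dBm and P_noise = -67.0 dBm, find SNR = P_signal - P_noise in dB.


SNR = -44.7 - (-67.0) = 22.3 dB

22.3 dB


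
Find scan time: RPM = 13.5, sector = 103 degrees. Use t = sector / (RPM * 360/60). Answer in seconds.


t = 103 / (13.5 * 360) * 60 = 1.27 s

1.27 s


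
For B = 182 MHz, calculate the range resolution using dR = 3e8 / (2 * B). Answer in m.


dR = 3e8 / (2 * 182000000.0) = 0.82 m

0.82 m


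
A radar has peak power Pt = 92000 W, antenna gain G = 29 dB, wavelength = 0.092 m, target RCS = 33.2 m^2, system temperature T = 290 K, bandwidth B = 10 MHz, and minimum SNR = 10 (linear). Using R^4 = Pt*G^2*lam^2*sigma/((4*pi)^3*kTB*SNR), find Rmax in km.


G_lin = 10^(29/10) = 794.328235
R^4 = 92000 * 794.328235^2 * 0.092^2 * 33.2 / ((4*pi)^3 * 1.38e-23 * 290 * 10000000.0 * 10)
R^4 = 2.05397e19 m^4
R_max = (2.05397e19)^(1/4) = 67320.7 m = 67.3 km

67.3 km


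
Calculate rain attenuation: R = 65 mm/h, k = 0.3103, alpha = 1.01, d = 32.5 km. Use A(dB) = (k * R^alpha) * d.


gamma = 0.3103 * 65^1.01 = 21.029273 dB/km
A = 21.029273 * 32.5 = 683.45 dB

683.45 dB


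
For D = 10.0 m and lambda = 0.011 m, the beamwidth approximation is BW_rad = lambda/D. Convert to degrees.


BW_rad = 0.011 / 10.0 = 0.0011
BW_deg = 0.06 degrees

0.06 degrees


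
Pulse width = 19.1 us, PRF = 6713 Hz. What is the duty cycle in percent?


DC = 19.1e-6 * 6713 * 100 = 12.82%

12.82%


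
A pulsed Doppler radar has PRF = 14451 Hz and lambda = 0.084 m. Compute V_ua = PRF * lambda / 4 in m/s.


V_ua = 14451 * 0.084 / 4 = 303.5 m/s

303.5 m/s


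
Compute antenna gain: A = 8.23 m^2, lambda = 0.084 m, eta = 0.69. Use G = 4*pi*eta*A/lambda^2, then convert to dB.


G_linear = 4*pi*0.69*8.23/0.084^2 = 10113.47
G_dB = 10*log10(10113.47) = 40.0 dB

40.0 dB


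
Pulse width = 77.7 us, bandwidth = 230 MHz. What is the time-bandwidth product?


TBP = 77.7 * 230 = 17871.0

17871.0


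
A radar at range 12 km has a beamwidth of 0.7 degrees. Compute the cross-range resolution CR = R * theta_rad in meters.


BW_rad = 0.012217305
CR = 12000 * 0.012217305 = 146.6 m

146.6 m


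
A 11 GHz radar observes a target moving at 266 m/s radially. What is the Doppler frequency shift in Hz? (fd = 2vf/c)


fd = 2 * 266 * 11000000000.0 / 3e8 = 19506.7 Hz

19506.7 Hz


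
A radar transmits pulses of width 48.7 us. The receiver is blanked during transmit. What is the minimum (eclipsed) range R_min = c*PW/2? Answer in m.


R_min = 3e8 * 48.7e-6 / 2 = 7305.0 m

7305.0 m


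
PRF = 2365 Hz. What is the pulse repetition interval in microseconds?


PRI = 1/2365 = 0.000422833 s = 422.8 us

422.8 us


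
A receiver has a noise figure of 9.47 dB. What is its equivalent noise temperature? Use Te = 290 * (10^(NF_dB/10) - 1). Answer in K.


NF_lin = 10^(9.47/10) = 8.851156
Te = 290 * (8.851156 - 1) = 2276.8 K

2276.8 K


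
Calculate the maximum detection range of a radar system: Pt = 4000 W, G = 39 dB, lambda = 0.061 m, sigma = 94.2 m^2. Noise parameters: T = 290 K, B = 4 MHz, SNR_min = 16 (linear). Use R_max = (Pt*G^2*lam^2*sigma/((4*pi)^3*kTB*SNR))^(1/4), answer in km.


G_lin = 10^(39/10) = 7943.282347
R^4 = 4000 * 7943.282347^2 * 0.061^2 * 94.2 / ((4*pi)^3 * 1.38e-23 * 290 * 4000000.0 * 16)
R^4 = 1.74054e20 m^4
R_max = (1.74054e20)^(1/4) = 114860.6 m = 114.9 km

114.9 km


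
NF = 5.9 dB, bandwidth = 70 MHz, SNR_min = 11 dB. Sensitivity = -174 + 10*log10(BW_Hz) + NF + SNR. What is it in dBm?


10*log10(70000000.0) = 78.45
S = -174 + 78.45 + 5.9 + 11 = -78.6 dBm

-78.6 dBm


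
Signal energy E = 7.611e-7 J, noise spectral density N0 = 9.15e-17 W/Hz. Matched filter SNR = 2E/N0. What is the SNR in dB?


SNR_lin = 2 * 7.611e-7 / 9.15e-17 = 1.664e10
SNR_dB = 10*log10(1.664e10) = 102.2 dB

102.2 dB


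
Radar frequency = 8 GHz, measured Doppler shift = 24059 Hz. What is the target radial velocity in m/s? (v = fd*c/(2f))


v = 24059 * 3e8 / (2 * 8000000000.0) = 451.1 m/s

451.1 m/s


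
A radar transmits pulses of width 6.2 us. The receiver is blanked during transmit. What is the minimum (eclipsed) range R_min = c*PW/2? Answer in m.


R_min = 3e8 * 6.2e-6 / 2 = 930.0 m

930.0 m


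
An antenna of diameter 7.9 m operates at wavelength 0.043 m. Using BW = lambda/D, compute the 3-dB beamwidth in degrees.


BW_rad = 0.043 / 7.9 = 0.005443
BW_deg = 0.31 degrees

0.31 degrees


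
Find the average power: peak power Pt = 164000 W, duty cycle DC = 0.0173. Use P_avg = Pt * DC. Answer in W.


P_avg = 164000 * 0.0173 = 2837.2 W

2837.2 W


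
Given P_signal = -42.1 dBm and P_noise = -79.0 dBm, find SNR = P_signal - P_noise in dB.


SNR = -42.1 - (-79.0) = 36.9 dB

36.9 dB


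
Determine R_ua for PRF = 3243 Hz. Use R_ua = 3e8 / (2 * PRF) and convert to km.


R_ua = 3e8 / (2 * 3243) = 46253.5 m = 46.3 km

46.3 km


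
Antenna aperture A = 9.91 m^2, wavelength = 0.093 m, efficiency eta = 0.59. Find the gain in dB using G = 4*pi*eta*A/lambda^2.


G_linear = 4*pi*0.59*9.91/0.093^2 = 8495.12
G_dB = 10*log10(8495.12) = 39.3 dB

39.3 dB


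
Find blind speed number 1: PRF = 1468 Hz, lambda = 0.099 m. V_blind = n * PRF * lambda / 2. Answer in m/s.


V_blind = 1 * 1468 * 0.099 / 2 = 72.7 m/s

72.7 m/s


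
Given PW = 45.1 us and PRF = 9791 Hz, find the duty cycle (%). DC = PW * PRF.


DC = 45.1e-6 * 9791 * 100 = 44.16%

44.16%


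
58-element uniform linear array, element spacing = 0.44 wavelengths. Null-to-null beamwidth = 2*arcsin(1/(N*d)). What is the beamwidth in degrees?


1/(N*d) = 1/(58*0.44) = 0.039185
BW = 2*arcsin(0.039185) = 4.5 degrees

4.5 degrees


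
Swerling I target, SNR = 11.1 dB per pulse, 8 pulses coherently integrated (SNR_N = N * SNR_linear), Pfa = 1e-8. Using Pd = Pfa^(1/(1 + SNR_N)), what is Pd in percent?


SNR_lin = 10^(11.1/10) = 12.8825
SNR_N = 8 * 12.8825 = 103.06
1/(1 + SNR_N) = 1/104.06 = 0.0096098
Pd = (1e-8)^0.0096098 = 0.83776
Pd = 83.8%

83.8%


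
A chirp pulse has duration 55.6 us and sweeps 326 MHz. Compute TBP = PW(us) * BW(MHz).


TBP = 55.6 * 326 = 18125.6

18125.6


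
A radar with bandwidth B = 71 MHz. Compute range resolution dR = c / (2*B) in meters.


dR = 3e8 / (2 * 71000000.0) = 2.11 m

2.11 m


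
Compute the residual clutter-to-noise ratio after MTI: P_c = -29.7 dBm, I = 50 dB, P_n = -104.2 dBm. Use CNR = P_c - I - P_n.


CNR = -29.7 - 50 - (-104.2) = 24.5 dB

24.5 dB


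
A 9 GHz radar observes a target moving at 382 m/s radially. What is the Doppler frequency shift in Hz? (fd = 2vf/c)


fd = 2 * 382 * 9000000000.0 / 3e8 = 22920.0 Hz

22920.0 Hz


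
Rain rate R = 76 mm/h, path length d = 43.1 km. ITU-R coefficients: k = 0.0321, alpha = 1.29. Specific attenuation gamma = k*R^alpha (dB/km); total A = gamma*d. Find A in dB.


gamma = 0.0321 * 76^1.29 = 8.565536 dB/km
A = 8.565536 * 43.1 = 369.17 dB

369.17 dB


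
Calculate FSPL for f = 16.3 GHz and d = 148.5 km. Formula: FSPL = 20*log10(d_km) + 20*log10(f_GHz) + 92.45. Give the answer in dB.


20*log10(148.5) = 43.43
20*log10(16.3) = 24.24
FSPL = 160.1 dB

160.1 dB


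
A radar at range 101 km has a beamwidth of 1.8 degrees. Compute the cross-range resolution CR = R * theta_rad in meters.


BW_rad = 0.031415927
CR = 101000 * 0.031415927 = 3173.0 m

3173.0 m


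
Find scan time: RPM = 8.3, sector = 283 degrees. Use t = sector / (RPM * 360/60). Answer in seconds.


t = 283 / (8.3 * 360) * 60 = 5.68 s

5.68 s


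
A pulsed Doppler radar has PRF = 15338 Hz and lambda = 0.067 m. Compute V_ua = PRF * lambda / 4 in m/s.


V_ua = 15338 * 0.067 / 4 = 256.9 m/s

256.9 m/s


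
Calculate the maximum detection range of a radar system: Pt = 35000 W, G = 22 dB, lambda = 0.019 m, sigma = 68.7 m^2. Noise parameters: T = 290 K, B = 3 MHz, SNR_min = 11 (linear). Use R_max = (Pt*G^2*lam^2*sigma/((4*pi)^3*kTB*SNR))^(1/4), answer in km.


G_lin = 10^(22/10) = 158.489319
R^4 = 35000 * 158.489319^2 * 0.019^2 * 68.7 / ((4*pi)^3 * 1.38e-23 * 290 * 3000000.0 * 11)
R^4 = 8.31977e16 m^4
R_max = (8.31977e16)^(1/4) = 16983.5 m = 17.0 km

17.0 km


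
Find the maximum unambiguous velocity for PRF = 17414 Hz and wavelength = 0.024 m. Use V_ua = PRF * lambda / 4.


V_ua = 17414 * 0.024 / 4 = 104.5 m/s

104.5 m/s


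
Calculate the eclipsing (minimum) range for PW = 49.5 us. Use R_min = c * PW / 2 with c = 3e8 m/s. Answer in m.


R_min = 3e8 * 49.5e-6 / 2 = 7425.0 m

7425.0 m


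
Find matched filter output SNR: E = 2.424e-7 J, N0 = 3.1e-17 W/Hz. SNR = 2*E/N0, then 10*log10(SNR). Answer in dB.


SNR_lin = 2 * 2.424e-7 / 3.1e-17 = 1.564e10
SNR_dB = 10*log10(1.564e10) = 101.9 dB

101.9 dB


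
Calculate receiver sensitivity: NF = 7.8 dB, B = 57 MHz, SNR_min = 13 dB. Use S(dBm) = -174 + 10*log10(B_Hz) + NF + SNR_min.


10*log10(57000000.0) = 77.56
S = -174 + 77.56 + 7.8 + 13 = -75.6 dBm

-75.6 dBm


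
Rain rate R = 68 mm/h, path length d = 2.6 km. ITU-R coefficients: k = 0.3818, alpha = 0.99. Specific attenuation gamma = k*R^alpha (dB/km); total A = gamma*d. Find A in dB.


gamma = 0.3818 * 68^0.99 = 24.889705 dB/km
A = 24.889705 * 2.6 = 64.71 dB

64.71 dB


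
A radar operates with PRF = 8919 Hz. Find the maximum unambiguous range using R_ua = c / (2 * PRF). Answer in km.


R_ua = 3e8 / (2 * 8919) = 16818.0 m = 16.8 km

16.8 km


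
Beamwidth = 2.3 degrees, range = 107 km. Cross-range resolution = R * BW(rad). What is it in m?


BW_rad = 0.040142573
CR = 107000 * 0.040142573 = 4295.3 m

4295.3 m


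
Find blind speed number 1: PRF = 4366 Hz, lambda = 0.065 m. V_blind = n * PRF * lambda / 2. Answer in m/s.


V_blind = 1 * 4366 * 0.065 / 2 = 141.9 m/s

141.9 m/s


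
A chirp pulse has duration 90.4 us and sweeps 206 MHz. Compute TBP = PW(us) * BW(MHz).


TBP = 90.4 * 206 = 18622.4

18622.4


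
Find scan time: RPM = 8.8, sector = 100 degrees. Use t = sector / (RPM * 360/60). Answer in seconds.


t = 100 / (8.8 * 360) * 60 = 1.89 s

1.89 s


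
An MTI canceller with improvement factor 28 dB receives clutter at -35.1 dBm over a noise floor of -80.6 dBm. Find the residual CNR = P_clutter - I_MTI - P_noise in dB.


CNR = -35.1 - 28 - (-80.6) = 17.5 dB

17.5 dB


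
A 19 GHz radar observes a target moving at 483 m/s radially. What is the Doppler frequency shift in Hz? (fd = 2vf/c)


fd = 2 * 483 * 19000000000.0 / 3e8 = 61180.0 Hz

61180.0 Hz


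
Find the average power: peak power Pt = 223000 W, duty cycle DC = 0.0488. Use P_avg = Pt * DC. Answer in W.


P_avg = 223000 * 0.0488 = 10882.4 W

10882.4 W


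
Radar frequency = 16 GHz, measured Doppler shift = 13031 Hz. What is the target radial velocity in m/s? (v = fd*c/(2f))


v = 13031 * 3e8 / (2 * 16000000000.0) = 122.2 m/s

122.2 m/s


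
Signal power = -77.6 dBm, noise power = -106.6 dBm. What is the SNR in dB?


SNR = -77.6 - (-106.6) = 29.0 dB

29.0 dB


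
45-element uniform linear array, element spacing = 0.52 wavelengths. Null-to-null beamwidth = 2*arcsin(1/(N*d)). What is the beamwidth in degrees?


1/(N*d) = 1/(45*0.52) = 0.042735
BW = 2*arcsin(0.042735) = 4.9 degrees

4.9 degrees


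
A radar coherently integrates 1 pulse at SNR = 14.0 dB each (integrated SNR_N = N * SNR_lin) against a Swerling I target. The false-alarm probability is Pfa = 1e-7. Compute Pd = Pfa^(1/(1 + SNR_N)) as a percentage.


SNR_lin = 10^(14.0/10) = 25.11886
SNR_N = 1 * 25.11886 = 25.11886
1/(1 + SNR_N) = 1/26.11886 = 0.0382865
Pd = (1e-7)^0.0382865 = 0.5395
Pd = 54.0%

54.0%


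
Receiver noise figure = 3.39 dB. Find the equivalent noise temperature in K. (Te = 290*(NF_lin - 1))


NF_lin = 10^(3.39/10) = 2.18273
Te = 290 * (2.18273 - 1) = 343.0 K

343.0 K


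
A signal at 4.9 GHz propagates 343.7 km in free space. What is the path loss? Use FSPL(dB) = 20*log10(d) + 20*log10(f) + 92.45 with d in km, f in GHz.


20*log10(343.7) = 50.72
20*log10(4.9) = 13.8
FSPL = 157.0 dB

157.0 dB


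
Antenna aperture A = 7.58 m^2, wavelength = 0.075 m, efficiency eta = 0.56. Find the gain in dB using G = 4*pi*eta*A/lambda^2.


G_linear = 4*pi*0.56*7.58/0.075^2 = 9482.97
G_dB = 10*log10(9482.97) = 39.8 dB

39.8 dB


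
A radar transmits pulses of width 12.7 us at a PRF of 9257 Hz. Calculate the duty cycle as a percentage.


DC = 12.7e-6 * 9257 * 100 = 11.76%

11.76%


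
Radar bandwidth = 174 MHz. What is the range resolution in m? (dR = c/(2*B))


dR = 3e8 / (2 * 174000000.0) = 0.86 m

0.86 m


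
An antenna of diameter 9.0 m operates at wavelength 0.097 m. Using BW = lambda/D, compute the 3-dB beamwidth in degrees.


BW_rad = 0.097 / 9.0 = 0.010778
BW_deg = 0.62 degrees

0.62 degrees


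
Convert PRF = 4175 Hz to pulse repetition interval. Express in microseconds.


PRI = 1/4175 = 0.000239521 s = 239.5 us

239.5 us


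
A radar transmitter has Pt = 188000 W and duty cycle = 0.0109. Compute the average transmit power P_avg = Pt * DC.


P_avg = 188000 * 0.0109 = 2049.2 W

2049.2 W


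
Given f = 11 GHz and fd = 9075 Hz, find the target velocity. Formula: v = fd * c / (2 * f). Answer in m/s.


v = 9075 * 3e8 / (2 * 11000000000.0) = 123.8 m/s

123.8 m/s


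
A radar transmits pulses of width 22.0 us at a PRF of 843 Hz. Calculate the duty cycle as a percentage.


DC = 22.0e-6 * 843 * 100 = 1.85%

1.85%


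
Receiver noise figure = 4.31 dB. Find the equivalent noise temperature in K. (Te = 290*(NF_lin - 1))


NF_lin = 10^(4.31/10) = 2.697739
Te = 290 * (2.697739 - 1) = 492.3 K

492.3 K


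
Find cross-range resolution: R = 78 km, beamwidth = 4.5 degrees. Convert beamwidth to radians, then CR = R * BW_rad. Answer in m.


BW_rad = 0.078539816
CR = 78000 * 0.078539816 = 6126.1 m

6126.1 m


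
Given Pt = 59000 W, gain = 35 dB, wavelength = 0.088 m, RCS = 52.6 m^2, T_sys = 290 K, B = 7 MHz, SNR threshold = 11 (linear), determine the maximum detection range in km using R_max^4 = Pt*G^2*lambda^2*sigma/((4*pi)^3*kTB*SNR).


G_lin = 10^(35/10) = 3162.27766
R^4 = 59000 * 3162.27766^2 * 0.088^2 * 52.6 / ((4*pi)^3 * 1.38e-23 * 290 * 7000000.0 * 11)
R^4 = 3.93012e20 m^4
R_max = (3.93012e20)^(1/4) = 140799.6 m = 140.8 km

140.8 km


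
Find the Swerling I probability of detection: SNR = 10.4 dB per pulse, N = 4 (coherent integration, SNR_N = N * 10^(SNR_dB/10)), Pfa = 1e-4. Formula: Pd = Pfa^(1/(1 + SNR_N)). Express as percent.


SNR_lin = 10^(10.4/10) = 10.96478
SNR_N = 4 * 10.96478 = 43.85912
1/(1 + SNR_N) = 1/44.85912 = 0.022292
Pd = (1e-4)^0.022292 = 0.81439
Pd = 81.4%

81.4%


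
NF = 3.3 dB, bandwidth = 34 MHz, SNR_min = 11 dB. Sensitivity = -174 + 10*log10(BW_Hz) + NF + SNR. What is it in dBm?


10*log10(34000000.0) = 75.31
S = -174 + 75.31 + 3.3 + 11 = -84.4 dBm

-84.4 dBm


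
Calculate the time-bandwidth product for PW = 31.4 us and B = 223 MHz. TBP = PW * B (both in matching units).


TBP = 31.4 * 223 = 7002.2

7002.2


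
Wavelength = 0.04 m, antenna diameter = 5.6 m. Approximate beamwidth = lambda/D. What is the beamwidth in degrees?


BW_rad = 0.04 / 5.6 = 0.007143
BW_deg = 0.41 degrees

0.41 degrees


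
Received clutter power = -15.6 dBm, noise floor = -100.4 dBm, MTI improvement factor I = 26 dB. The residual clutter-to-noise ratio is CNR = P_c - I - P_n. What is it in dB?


CNR = -15.6 - 26 - (-100.4) = 58.8 dB

58.8 dB


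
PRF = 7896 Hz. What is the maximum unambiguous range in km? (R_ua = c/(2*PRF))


R_ua = 3e8 / (2 * 7896) = 18997.0 m = 19.0 km

19.0 km


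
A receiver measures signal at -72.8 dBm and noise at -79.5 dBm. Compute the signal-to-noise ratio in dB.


SNR = -72.8 - (-79.5) = 6.7 dB

6.7 dB


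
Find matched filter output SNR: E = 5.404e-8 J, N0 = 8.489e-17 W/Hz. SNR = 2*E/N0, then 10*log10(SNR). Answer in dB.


SNR_lin = 2 * 5.404e-8 / 8.489e-17 = 1.273e9
SNR_dB = 10*log10(1.273e9) = 91.0 dB

91.0 dB


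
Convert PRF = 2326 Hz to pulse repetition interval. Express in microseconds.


PRI = 1/2326 = 0.0004299226 s = 429.9 us

429.9 us


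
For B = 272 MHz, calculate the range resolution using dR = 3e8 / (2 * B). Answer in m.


dR = 3e8 / (2 * 272000000.0) = 0.55 m

0.55 m


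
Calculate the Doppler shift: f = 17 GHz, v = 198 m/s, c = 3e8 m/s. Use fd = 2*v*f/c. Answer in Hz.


fd = 2 * 198 * 17000000000.0 / 3e8 = 22440.0 Hz

22440.0 Hz


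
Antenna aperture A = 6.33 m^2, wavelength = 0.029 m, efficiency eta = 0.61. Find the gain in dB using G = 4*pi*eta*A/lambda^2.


G_linear = 4*pi*0.61*6.33/0.029^2 = 57696.23
G_dB = 10*log10(57696.23) = 47.6 dB

47.6 dB


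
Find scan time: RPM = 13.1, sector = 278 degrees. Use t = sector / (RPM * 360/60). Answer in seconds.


t = 278 / (13.1 * 360) * 60 = 3.54 s

3.54 s


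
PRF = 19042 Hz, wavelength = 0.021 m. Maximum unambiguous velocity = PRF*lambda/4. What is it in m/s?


V_ua = 19042 * 0.021 / 4 = 100.0 m/s

100.0 m/s


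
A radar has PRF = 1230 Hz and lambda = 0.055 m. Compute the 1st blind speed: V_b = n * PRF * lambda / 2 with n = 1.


V_blind = 1 * 1230 * 0.055 / 2 = 33.8 m/s

33.8 m/s


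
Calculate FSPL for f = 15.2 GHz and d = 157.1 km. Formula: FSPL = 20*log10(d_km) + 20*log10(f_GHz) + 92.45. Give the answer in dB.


20*log10(157.1) = 43.92
20*log10(15.2) = 23.64
FSPL = 160.0 dB

160.0 dB


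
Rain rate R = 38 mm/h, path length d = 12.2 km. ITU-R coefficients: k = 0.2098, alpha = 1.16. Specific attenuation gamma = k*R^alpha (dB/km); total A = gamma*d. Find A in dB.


gamma = 0.2098 * 38^1.16 = 14.267716 dB/km
A = 14.267716 * 12.2 = 174.07 dB

174.07 dB


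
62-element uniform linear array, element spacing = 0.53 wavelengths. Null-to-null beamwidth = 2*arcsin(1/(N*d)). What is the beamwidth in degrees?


1/(N*d) = 1/(62*0.53) = 0.030432
BW = 2*arcsin(0.030432) = 3.5 degrees

3.5 degrees


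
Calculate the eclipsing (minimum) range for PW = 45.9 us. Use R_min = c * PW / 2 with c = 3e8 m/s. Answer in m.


R_min = 3e8 * 45.9e-6 / 2 = 6885.0 m

6885.0 m


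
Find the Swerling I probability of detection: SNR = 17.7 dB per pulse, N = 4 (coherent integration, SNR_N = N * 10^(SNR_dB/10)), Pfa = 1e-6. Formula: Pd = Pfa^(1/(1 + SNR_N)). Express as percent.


SNR_lin = 10^(17.7/10) = 58.88437
SNR_N = 4 * 58.88437 = 235.53748
1/(1 + SNR_N) = 1/236.53748 = 0.0042277
Pd = (1e-6)^0.0042277 = 0.94327
Pd = 94.3%

94.3%


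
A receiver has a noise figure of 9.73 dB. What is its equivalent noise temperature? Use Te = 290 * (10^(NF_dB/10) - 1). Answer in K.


NF_lin = 10^(9.73/10) = 9.397233
Te = 290 * (9.397233 - 1) = 2435.2 K

2435.2 K


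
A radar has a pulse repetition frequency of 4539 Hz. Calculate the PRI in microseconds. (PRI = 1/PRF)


PRI = 1/4539 = 0.0002203128 s = 220.3 us

220.3 us


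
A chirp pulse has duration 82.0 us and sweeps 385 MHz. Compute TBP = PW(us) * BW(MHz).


TBP = 82.0 * 385 = 31570.0

31570.0


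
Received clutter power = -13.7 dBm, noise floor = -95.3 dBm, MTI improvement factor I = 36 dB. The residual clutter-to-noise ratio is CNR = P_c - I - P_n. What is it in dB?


CNR = -13.7 - 36 - (-95.3) = 45.6 dB

45.6 dB


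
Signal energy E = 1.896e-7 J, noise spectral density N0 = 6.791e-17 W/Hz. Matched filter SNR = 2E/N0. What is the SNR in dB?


SNR_lin = 2 * 1.896e-7 / 6.791e-17 = 5.584e9
SNR_dB = 10*log10(5.584e9) = 97.5 dB

97.5 dB


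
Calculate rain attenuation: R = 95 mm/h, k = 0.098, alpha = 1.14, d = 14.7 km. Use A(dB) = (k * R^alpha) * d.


gamma = 0.098 * 95^1.14 = 17.612905 dB/km
A = 17.612905 * 14.7 = 258.91 dB

258.91 dB


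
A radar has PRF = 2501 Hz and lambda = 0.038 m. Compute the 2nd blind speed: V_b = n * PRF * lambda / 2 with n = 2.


V_blind = 2 * 2501 * 0.038 / 2 = 95.0 m/s

95.0 m/s


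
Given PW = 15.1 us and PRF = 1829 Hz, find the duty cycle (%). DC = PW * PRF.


DC = 15.1e-6 * 1829 * 100 = 2.76%

2.76%


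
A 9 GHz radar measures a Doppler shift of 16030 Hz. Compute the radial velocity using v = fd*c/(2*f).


v = 16030 * 3e8 / (2 * 9000000000.0) = 267.2 m/s

267.2 m/s


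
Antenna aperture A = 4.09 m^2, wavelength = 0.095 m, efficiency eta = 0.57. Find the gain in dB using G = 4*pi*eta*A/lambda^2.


G_linear = 4*pi*0.57*4.09/0.095^2 = 3246.09
G_dB = 10*log10(3246.09) = 35.1 dB

35.1 dB


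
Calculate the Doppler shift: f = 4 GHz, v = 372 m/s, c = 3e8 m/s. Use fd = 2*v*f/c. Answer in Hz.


fd = 2 * 372 * 4000000000.0 / 3e8 = 9920.0 Hz

9920.0 Hz


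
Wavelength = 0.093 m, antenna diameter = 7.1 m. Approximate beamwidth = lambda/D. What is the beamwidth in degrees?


BW_rad = 0.093 / 7.1 = 0.013099
BW_deg = 0.75 degrees

0.75 degrees


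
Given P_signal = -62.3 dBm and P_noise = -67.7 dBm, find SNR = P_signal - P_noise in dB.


SNR = -62.3 - (-67.7) = 5.4 dB

5.4 dB


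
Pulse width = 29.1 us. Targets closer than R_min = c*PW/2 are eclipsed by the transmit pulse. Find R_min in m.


R_min = 3e8 * 29.1e-6 / 2 = 4365.0 m

4365.0 m


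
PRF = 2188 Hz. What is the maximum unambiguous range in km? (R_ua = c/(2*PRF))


R_ua = 3e8 / (2 * 2188) = 68555.8 m = 68.6 km

68.6 km


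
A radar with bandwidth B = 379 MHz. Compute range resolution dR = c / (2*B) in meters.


dR = 3e8 / (2 * 379000000.0) = 0.4 m

0.4 m


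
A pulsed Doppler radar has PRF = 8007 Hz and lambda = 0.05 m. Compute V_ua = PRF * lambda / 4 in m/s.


V_ua = 8007 * 0.05 / 4 = 100.1 m/s

100.1 m/s


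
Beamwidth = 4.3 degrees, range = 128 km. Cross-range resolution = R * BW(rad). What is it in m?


BW_rad = 0.075049158
CR = 128000 * 0.075049158 = 9606.3 m

9606.3 m


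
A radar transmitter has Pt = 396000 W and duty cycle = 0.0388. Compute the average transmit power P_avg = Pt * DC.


P_avg = 396000 * 0.0388 = 15364.8 W

15364.8 W


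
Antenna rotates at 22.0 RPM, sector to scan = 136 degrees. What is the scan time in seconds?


t = 136 / (22.0 * 360) * 60 = 1.03 s

1.03 s


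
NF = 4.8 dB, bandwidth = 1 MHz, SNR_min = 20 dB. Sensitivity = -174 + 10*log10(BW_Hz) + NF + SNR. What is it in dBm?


10*log10(1000000.0) = 60.0
S = -174 + 60.0 + 4.8 + 20 = -89.2 dBm

-89.2 dBm


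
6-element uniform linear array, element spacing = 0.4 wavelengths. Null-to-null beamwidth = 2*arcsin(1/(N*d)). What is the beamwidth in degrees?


1/(N*d) = 1/(6*0.4) = 0.416667
BW = 2*arcsin(0.416667) = 49.2 degrees

49.2 degrees


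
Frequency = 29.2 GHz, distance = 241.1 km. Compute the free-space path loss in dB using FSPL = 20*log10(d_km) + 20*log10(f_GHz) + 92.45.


20*log10(241.1) = 47.64
20*log10(29.2) = 29.31
FSPL = 169.4 dB

169.4 dB


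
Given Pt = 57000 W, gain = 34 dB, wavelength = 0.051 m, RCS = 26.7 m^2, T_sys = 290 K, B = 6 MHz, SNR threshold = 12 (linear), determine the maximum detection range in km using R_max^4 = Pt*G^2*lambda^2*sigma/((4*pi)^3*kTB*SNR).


G_lin = 10^(34/10) = 2511.886432
R^4 = 57000 * 2511.886432^2 * 0.051^2 * 26.7 / ((4*pi)^3 * 1.38e-23 * 290 * 6000000.0 * 12)
R^4 = 4.36805e19 m^4
R_max = (4.36805e19)^(1/4) = 81296.5 m = 81.3 km

81.3 km


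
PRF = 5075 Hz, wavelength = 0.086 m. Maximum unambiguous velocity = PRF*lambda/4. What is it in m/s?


V_ua = 5075 * 0.086 / 4 = 109.1 m/s

109.1 m/s


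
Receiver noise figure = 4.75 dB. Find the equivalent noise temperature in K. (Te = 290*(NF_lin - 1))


NF_lin = 10^(4.75/10) = 2.985383
Te = 290 * (2.985383 - 1) = 575.8 K

575.8 K


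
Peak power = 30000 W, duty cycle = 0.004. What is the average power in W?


P_avg = 30000 * 0.004 = 120.0 W

120.0 W


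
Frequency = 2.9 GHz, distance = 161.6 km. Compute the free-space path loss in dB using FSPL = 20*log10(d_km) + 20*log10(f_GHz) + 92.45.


20*log10(161.6) = 44.17
20*log10(2.9) = 9.25
FSPL = 145.9 dB

145.9 dB


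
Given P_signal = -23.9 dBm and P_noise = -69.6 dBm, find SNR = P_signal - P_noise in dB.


SNR = -23.9 - (-69.6) = 45.7 dB

45.7 dB


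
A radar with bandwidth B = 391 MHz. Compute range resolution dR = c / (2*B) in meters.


dR = 3e8 / (2 * 391000000.0) = 0.38 m

0.38 m


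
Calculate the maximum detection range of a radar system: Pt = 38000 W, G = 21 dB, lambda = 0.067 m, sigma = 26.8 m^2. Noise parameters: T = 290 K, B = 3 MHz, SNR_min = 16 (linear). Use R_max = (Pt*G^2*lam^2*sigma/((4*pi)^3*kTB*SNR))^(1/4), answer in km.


G_lin = 10^(21/10) = 125.892541
R^4 = 38000 * 125.892541^2 * 0.067^2 * 26.8 / ((4*pi)^3 * 1.38e-23 * 290 * 3000000.0 * 16)
R^4 = 1.90073e17 m^4
R_max = (1.90073e17)^(1/4) = 20880.0 m = 20.9 km

20.9 km


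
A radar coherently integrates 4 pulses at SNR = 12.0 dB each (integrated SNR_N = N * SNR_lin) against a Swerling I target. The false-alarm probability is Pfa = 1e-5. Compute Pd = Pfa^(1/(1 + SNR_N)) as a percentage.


SNR_lin = 10^(12.0/10) = 15.84893
SNR_N = 4 * 15.84893 = 63.39572
1/(1 + SNR_N) = 1/64.39572 = 0.015529
Pd = (1e-5)^0.015529 = 0.83629
Pd = 83.6%

83.6%


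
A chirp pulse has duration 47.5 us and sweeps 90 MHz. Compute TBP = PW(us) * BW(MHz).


TBP = 47.5 * 90 = 4275.0

4275.0


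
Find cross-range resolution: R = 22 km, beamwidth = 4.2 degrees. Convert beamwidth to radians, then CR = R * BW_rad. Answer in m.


BW_rad = 0.073303829
CR = 22000 * 0.073303829 = 1612.7 m

1612.7 m


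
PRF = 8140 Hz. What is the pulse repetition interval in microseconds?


PRI = 1/8140 = 0.0001228501 s = 122.9 us

122.9 us


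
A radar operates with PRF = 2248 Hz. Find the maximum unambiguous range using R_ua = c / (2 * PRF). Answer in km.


R_ua = 3e8 / (2 * 2248) = 66726.0 m = 66.7 km

66.7 km


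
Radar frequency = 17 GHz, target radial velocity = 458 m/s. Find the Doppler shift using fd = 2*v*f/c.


fd = 2 * 458 * 17000000000.0 / 3e8 = 51906.7 Hz

51906.7 Hz


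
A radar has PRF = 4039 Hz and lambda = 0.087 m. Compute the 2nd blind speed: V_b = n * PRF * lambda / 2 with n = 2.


V_blind = 2 * 4039 * 0.087 / 2 = 351.4 m/s

351.4 m/s


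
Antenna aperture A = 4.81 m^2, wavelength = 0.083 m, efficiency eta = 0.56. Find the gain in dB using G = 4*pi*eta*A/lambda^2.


G_linear = 4*pi*0.56*4.81/0.083^2 = 4913.45
G_dB = 10*log10(4913.45) = 36.9 dB

36.9 dB


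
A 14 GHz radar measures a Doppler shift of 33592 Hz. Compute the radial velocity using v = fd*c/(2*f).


v = 33592 * 3e8 / (2 * 14000000000.0) = 359.9 m/s

359.9 m/s


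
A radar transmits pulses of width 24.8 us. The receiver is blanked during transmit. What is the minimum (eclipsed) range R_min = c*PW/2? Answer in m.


R_min = 3e8 * 24.8e-6 / 2 = 3720.0 m

3720.0 m


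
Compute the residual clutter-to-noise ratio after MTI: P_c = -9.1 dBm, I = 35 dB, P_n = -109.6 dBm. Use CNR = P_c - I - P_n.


CNR = -9.1 - 35 - (-109.6) = 65.5 dB

65.5 dB


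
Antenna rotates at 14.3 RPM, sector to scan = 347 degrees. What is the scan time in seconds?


t = 347 / (14.3 * 360) * 60 = 4.04 s

4.04 s


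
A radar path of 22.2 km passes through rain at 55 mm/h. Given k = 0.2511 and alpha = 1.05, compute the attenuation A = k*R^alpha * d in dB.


gamma = 0.2511 * 55^1.05 = 16.874369 dB/km
A = 16.874369 * 22.2 = 374.61 dB

374.61 dB


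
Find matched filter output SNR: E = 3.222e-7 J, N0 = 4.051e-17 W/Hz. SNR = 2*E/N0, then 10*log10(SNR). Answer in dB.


SNR_lin = 2 * 3.222e-7 / 4.051e-17 = 1.591e10
SNR_dB = 10*log10(1.591e10) = 102.0 dB

102.0 dB


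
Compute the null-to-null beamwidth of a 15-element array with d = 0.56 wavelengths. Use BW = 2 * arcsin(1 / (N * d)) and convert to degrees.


1/(N*d) = 1/(15*0.56) = 0.119048
BW = 2*arcsin(0.119048) = 13.7 degrees

13.7 degrees


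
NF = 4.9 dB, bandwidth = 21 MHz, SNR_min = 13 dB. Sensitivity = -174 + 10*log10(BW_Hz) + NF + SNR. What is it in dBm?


10*log10(21000000.0) = 73.22
S = -174 + 73.22 + 4.9 + 13 = -82.9 dBm

-82.9 dBm


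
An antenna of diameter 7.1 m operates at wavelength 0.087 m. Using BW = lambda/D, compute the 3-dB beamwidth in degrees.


BW_rad = 0.087 / 7.1 = 0.012254
BW_deg = 0.7 degrees

0.7 degrees


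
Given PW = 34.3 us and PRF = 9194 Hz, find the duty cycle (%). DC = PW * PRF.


DC = 34.3e-6 * 9194 * 100 = 31.54%

31.54%


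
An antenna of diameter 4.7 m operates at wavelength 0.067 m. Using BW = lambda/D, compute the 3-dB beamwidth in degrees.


BW_rad = 0.067 / 4.7 = 0.014255
BW_deg = 0.82 degrees

0.82 degrees


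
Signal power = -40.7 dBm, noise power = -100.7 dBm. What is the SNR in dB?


SNR = -40.7 - (-100.7) = 60.0 dB

60.0 dB


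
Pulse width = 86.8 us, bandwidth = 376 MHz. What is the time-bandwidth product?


TBP = 86.8 * 376 = 32636.8

32636.8


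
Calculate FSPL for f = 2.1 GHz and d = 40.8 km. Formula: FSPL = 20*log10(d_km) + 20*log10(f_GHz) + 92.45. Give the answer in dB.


20*log10(40.8) = 32.21
20*log10(2.1) = 6.44
FSPL = 131.1 dB

131.1 dB


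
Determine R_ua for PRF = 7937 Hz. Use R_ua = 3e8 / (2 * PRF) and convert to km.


R_ua = 3e8 / (2 * 7937) = 18898.8 m = 18.9 km

18.9 km


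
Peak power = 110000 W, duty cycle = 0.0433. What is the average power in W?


P_avg = 110000 * 0.0433 = 4763.0 W

4763.0 W


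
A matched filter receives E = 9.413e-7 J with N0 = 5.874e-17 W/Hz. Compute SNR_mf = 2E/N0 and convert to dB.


SNR_lin = 2 * 9.413e-7 / 5.874e-17 = 3.205e10
SNR_dB = 10*log10(3.205e10) = 105.1 dB

105.1 dB


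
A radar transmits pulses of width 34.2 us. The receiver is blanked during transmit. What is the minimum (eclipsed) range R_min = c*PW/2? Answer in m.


R_min = 3e8 * 34.2e-6 / 2 = 5130.0 m

5130.0 m


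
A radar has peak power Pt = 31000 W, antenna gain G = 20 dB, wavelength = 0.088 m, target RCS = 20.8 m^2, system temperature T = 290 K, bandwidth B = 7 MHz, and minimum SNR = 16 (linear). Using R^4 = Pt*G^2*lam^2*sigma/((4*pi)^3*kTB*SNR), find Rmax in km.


G_lin = 10^(20/10) = 100.0
R^4 = 31000 * 100.0^2 * 0.088^2 * 20.8 / ((4*pi)^3 * 1.38e-23 * 290 * 7000000.0 * 16)
R^4 = 5.61391e16 m^4
R_max = (5.61391e16)^(1/4) = 15392.8 m = 15.4 km

15.4 km


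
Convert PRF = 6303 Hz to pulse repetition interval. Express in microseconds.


PRI = 1/6303 = 0.0001586546 s = 158.7 us

158.7 us


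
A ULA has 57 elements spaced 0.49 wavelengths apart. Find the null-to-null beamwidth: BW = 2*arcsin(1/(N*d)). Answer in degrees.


1/(N*d) = 1/(57*0.49) = 0.035804
BW = 2*arcsin(0.035804) = 4.1 degrees

4.1 degrees


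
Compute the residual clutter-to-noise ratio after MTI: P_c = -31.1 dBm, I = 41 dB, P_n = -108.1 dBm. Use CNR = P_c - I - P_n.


CNR = -31.1 - 41 - (-108.1) = 36.0 dB

36.0 dB


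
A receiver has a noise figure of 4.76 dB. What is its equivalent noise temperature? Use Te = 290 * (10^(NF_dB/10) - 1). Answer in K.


NF_lin = 10^(4.76/10) = 2.992265
Te = 290 * (2.992265 - 1) = 577.8 K

577.8 K


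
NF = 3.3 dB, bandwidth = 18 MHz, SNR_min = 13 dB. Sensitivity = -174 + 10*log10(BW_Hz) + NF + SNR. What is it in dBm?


10*log10(18000000.0) = 72.55
S = -174 + 72.55 + 3.3 + 13 = -85.1 dBm

-85.1 dBm


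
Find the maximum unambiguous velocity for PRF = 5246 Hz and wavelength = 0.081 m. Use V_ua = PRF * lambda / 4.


V_ua = 5246 * 0.081 / 4 = 106.2 m/s

106.2 m/s


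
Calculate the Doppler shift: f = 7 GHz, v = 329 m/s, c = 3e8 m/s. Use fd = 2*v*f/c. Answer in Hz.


fd = 2 * 329 * 7000000000.0 / 3e8 = 15353.3 Hz

15353.3 Hz


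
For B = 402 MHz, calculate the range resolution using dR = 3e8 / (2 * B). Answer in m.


dR = 3e8 / (2 * 402000000.0) = 0.37 m

0.37 m


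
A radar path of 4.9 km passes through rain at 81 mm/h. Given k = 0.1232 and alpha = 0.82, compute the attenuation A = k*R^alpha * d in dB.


gamma = 0.1232 * 81^0.82 = 4.524477 dB/km
A = 4.524477 * 4.9 = 22.17 dB

22.17 dB


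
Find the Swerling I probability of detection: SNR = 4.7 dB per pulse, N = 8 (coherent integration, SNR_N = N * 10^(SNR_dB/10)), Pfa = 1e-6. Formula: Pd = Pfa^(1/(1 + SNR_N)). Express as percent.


SNR_lin = 10^(4.7/10) = 2.95121
SNR_N = 8 * 2.95121 = 23.60968
1/(1 + SNR_N) = 1/24.60968 = 0.0406344
Pd = (1e-6)^0.0406344 = 0.57042
Pd = 57.0%

57.0%


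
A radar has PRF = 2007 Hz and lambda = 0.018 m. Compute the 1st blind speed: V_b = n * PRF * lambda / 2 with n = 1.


V_blind = 1 * 2007 * 0.018 / 2 = 18.1 m/s

18.1 m/s


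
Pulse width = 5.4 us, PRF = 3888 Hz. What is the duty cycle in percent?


DC = 5.4e-6 * 3888 * 100 = 2.1%

2.1%


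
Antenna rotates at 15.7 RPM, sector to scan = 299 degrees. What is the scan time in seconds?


t = 299 / (15.7 * 360) * 60 = 3.17 s

3.17 s


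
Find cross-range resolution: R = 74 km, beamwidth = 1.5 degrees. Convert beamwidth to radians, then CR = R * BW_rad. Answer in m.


BW_rad = 0.026179939
CR = 74000 * 0.026179939 = 1937.3 m

1937.3 m


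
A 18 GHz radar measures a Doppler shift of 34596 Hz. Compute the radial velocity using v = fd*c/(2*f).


v = 34596 * 3e8 / (2 * 18000000000.0) = 288.3 m/s

288.3 m/s


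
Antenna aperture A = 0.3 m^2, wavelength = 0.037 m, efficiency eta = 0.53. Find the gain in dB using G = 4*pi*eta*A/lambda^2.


G_linear = 4*pi*0.53*0.3/0.037^2 = 1459.5
G_dB = 10*log10(1459.5) = 31.6 dB

31.6 dB


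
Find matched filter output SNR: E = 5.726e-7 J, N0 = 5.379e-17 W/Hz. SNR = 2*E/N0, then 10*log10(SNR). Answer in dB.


SNR_lin = 2 * 5.726e-7 / 5.379e-17 = 2.129e10
SNR_dB = 10*log10(2.129e10) = 103.3 dB

103.3 dB


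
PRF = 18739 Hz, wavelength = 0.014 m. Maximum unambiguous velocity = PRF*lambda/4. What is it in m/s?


V_ua = 18739 * 0.014 / 4 = 65.6 m/s

65.6 m/s


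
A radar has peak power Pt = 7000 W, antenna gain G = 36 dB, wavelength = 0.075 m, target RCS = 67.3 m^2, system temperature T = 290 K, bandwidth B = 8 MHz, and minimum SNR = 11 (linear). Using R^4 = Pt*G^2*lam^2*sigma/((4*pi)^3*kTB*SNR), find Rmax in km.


G_lin = 10^(36/10) = 3981.071706
R^4 = 7000 * 3981.071706^2 * 0.075^2 * 67.3 / ((4*pi)^3 * 1.38e-23 * 290 * 8000000.0 * 11)
R^4 = 6.00961e19 m^4
R_max = (6.00961e19)^(1/4) = 88046.4 m = 88.0 km

88.0 km
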